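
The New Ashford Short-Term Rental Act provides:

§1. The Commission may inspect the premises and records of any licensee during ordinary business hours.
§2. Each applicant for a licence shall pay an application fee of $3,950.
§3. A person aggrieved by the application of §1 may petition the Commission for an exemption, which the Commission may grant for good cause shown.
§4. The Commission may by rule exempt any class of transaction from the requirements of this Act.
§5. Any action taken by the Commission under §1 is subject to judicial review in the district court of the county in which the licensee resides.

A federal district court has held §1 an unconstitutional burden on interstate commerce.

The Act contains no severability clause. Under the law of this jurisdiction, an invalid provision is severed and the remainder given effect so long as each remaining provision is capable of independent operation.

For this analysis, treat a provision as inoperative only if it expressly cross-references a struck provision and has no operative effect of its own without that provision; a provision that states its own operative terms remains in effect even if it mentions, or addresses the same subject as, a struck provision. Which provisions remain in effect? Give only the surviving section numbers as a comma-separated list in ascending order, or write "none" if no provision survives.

2, 4

§1 is struck. The only function of §3 is the exemption procedure for §1, so it cannot stand once §1 is removed. §5 merely fixes the judicial-review right for §1; with §1 gone it has nothing to operate on and falls away. Under the stated default rule, only provisions that cannot operate independently fall away; the rest are enforced. §2 and §4 remain in effect.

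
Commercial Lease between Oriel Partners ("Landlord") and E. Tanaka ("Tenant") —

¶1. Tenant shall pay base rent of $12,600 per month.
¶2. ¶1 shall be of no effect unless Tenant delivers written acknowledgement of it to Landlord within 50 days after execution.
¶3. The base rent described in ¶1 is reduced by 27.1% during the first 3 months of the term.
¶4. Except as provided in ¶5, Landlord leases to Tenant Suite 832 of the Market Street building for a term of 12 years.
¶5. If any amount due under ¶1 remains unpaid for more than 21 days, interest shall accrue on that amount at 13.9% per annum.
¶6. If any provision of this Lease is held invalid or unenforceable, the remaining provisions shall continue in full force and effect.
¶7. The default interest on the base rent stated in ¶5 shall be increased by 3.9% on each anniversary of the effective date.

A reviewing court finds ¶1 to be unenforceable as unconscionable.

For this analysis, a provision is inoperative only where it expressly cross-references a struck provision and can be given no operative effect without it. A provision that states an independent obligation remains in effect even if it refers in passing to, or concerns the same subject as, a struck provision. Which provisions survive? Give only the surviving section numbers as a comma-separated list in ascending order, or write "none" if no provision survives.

4, 6

¶1 is struck. ¶2 operates only by reference to ¶1, so it falls with ¶1. The whole of ¶3 is the introductory reduction to the base rent, defined by reference to ¶1, so ¶3 cannot stand once ¶1 is removed. ¶5 does nothing except set the default interest on the base rent by reference to ¶1; with ¶1 gone it has no independent effect and is inoperative. ¶7 has no operative effect of its own apart from ¶5 and is therefore inoperative. Although ¶4 refers to ¶5, its operative terms do not depend on ¶5, so it remains in effect. ¶6 is a severability clause and preserves every provision that can still be given independent effect. The provisions still in force are ¶4 and ¶6.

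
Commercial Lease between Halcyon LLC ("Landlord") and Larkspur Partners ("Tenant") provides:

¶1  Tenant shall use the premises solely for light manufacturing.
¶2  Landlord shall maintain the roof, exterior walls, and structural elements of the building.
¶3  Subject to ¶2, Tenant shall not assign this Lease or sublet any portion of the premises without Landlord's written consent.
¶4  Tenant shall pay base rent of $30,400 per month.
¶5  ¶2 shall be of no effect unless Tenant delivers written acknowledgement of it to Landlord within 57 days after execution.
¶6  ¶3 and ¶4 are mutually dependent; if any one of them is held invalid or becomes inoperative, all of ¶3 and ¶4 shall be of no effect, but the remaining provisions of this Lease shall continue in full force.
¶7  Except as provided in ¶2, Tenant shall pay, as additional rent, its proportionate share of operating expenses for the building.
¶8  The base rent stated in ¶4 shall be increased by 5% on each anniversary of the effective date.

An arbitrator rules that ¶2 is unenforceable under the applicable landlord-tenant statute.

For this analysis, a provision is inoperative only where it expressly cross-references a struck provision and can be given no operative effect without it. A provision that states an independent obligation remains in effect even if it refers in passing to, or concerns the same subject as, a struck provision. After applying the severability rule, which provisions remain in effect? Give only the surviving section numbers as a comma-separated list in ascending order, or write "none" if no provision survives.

1, 3, 4, 6, 7, 8

¶2 is struck. ¶5 operates only by reference to ¶2, so it falls with ¶2. ¶7 mentions ¶2 but its own obligation stands independently of ¶2, so ¶7 is not affected. Although ¶3 refers to ¶2, its operative terms do not depend on ¶2, so it remains in effect. ¶6 ties ¶3 and ¶4 together, but none of those is affected here; the remaining provisions continue in force under ¶6. That leaves ¶1, ¶3, ¶4, ¶6, ¶7, and ¶8 in effect.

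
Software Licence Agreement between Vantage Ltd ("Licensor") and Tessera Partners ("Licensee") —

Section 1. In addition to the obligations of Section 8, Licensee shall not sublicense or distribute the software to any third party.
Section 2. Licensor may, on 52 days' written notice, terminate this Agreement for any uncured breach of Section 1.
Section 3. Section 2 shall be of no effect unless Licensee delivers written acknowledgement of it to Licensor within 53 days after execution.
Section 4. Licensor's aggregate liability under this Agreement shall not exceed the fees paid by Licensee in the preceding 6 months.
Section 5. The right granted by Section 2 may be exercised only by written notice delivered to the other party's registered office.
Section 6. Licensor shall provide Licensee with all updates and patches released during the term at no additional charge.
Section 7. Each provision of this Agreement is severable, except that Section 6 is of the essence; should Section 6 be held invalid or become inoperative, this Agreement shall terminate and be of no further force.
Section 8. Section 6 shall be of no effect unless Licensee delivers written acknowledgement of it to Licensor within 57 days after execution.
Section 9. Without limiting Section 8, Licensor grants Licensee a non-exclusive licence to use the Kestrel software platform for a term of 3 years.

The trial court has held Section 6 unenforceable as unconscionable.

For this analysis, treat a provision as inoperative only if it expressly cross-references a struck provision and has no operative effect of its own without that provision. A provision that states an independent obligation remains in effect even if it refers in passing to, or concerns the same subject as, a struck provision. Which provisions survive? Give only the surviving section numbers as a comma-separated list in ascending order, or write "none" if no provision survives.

Section 6 is struck. The only function of Section 8 is the acknowledgement condition for Section 6, so it cannot stand once Section 6 is removed. Section 7 makes Section 6 an essential term, and Section 6 is the provision held invalid; under Section 7, the entire Agreement is therefore void. No provision of the Agreement survives.

none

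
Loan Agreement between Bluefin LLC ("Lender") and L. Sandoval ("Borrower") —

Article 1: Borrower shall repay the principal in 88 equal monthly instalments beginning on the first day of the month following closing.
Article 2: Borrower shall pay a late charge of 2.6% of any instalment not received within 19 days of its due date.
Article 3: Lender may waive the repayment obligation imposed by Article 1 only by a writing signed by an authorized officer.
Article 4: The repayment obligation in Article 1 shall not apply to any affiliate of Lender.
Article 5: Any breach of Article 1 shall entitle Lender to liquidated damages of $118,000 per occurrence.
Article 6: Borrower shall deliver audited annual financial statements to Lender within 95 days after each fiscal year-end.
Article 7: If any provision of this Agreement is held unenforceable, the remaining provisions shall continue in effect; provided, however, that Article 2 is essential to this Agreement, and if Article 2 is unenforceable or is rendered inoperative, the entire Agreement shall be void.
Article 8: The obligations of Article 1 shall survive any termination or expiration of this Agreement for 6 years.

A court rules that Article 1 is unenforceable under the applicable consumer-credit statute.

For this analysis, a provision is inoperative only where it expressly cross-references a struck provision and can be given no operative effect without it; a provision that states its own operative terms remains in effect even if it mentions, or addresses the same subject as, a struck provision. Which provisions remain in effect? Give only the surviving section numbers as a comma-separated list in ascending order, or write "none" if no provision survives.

Article 1 is struck. Article 3 operates only by reference to Article 1, so it falls with Article 1. The whole of Article 4 is the carve-out from the repayment obligation, defined by reference to Article 1, so Article 4 cannot stand once Article 1 is removed. Article 5 has no operative effect of its own apart from Article 1 and is therefore inoperative. Article 8 merely fixes the survival period for Article 1; with Article 1 gone it has nothing to operate on and falls away. Article 7 makes Article 2 an essential term, but Article 2 is unaffected, so the severability proviso in Article 7 preserves the remaining provisions. The provisions still in force are Article 2, Article 6, and Article 7.

2, 6, 7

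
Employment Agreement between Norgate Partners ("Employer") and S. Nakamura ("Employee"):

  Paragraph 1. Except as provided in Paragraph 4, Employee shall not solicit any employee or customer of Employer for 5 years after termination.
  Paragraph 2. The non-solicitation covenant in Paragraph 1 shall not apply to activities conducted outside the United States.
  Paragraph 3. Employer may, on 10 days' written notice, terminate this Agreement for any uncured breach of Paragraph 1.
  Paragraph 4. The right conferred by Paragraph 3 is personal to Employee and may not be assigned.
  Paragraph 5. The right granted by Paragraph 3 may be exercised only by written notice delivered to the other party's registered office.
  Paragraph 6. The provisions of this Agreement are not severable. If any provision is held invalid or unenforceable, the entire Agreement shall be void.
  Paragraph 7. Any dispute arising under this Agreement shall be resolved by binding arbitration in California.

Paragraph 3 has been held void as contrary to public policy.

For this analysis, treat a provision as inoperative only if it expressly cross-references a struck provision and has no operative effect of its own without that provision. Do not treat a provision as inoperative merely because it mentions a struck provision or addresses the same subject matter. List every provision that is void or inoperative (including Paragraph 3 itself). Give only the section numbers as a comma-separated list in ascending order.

1, 2, 3, 4, 5, 6, 7

Paragraph 3 is struck. Paragraph 4 merely fixes the non-assignment of Paragraph 3; with Paragraph 3 gone it has nothing to operate on and falls away. Paragraph 5 has no operative effect of its own apart from Paragraph 3 and is therefore inoperative. Paragraph 6 provides that the Agreement is not severable, so the invalidity of any one provision voids the entire Agreement. No provision of the Agreement survives.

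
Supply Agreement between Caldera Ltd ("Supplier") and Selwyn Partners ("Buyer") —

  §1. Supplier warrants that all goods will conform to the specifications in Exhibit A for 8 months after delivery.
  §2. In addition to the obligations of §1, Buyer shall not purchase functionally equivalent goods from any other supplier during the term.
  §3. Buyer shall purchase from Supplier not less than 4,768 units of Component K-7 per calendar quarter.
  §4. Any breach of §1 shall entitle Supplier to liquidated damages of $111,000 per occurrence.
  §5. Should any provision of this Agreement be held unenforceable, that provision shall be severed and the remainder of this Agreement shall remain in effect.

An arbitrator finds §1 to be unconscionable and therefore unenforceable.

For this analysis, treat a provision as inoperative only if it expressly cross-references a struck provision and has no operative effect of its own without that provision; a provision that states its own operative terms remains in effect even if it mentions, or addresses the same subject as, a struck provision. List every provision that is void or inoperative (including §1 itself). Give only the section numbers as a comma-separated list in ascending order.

§1 is struck. §4 does nothing except set the liquidated-damages amount by reference to §1; with §1 gone it has no independent effect and is inoperative. Although §2 refers to §1, its operative terms do not depend on §1, so it remains in effect. Under the severability clause in §5, the remaining provisions continue in force. The provisions still in force are §2, §3, and §5.

1, 4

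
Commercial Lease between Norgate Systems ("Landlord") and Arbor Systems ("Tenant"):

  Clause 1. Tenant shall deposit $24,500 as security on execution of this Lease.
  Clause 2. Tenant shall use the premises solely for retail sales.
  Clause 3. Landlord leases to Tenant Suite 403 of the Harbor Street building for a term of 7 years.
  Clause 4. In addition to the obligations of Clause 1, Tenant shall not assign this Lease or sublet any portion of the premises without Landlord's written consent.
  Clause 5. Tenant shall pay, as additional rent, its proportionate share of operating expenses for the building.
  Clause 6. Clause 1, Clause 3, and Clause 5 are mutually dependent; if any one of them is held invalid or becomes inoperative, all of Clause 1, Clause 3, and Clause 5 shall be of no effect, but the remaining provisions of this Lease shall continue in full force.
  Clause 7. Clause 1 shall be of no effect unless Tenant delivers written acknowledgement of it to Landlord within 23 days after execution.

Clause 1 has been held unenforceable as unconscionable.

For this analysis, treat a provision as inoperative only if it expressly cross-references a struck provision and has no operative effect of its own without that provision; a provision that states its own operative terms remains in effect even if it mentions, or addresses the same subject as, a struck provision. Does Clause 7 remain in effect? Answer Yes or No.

No

Clause 1 is struck. Clause 7 has no operative effect of its own apart from Clause 1 and is therefore inoperative. Although Clause 4 refers to Clause 1, its operative terms do not depend on Clause 1, so it remains in effect. Clause 6 declares Clause 1, Clause 3, and Clause 5 mutually dependent; since one of them has fallen, all of them are of no effect. That brings down Clause 3 and Clause 5 as well. The remainder continues in force under Clause 6. The provisions still in force are Clause 2, Clause 4, and Clause 6. Clause 7 is among the inoperative provisions, so the answer is no.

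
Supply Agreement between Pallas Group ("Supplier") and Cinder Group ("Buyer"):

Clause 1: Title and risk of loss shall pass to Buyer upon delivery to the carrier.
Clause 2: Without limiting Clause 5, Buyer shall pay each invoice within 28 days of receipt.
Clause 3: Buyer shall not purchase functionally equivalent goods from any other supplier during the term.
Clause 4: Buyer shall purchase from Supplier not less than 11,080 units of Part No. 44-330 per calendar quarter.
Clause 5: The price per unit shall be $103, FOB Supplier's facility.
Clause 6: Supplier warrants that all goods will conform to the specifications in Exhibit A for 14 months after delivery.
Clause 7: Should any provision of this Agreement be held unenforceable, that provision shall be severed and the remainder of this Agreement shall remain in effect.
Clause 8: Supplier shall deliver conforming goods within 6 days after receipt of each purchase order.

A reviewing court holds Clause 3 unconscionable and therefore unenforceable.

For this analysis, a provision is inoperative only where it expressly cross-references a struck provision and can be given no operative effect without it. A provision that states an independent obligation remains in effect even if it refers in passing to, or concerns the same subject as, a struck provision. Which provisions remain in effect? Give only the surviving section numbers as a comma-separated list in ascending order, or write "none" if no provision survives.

1, 2, 4, 5, 6, 7, 8

Clause 3 is struck. No other provision's operative terms depend on Clause 3. Clause 7 is a severability clause and preserves every provision that can still be given independent effect. Clause 1, Clause 2, Clause 4, Clause 5, Clause 6, Clause 7, and Clause 8 remain in effect.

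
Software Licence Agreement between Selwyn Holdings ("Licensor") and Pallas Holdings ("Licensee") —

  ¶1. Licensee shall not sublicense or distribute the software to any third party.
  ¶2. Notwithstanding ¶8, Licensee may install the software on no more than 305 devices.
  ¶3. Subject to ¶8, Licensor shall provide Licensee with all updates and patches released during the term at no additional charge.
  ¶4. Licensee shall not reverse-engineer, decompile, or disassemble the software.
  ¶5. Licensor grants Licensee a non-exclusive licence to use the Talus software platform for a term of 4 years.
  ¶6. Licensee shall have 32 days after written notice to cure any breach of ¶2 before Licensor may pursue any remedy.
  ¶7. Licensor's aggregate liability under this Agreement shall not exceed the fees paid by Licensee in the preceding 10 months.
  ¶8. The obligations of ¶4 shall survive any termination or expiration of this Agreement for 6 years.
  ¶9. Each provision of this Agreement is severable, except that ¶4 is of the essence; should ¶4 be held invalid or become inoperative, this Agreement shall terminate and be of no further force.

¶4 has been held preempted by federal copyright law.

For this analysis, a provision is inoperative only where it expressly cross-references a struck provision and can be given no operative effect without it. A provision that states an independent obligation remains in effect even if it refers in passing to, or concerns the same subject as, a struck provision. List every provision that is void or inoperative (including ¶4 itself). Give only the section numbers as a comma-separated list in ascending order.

1, 2, 3, 4, 5, 6, 7, 8, 9

¶4 is struck. ¶8 operates only by reference to ¶4, so it falls with ¶4. ¶9 makes ¶4 an essential term, and ¶4 is the provision held invalid; under ¶9, the entire Agreement is therefore void. No provision of the Agreement survives.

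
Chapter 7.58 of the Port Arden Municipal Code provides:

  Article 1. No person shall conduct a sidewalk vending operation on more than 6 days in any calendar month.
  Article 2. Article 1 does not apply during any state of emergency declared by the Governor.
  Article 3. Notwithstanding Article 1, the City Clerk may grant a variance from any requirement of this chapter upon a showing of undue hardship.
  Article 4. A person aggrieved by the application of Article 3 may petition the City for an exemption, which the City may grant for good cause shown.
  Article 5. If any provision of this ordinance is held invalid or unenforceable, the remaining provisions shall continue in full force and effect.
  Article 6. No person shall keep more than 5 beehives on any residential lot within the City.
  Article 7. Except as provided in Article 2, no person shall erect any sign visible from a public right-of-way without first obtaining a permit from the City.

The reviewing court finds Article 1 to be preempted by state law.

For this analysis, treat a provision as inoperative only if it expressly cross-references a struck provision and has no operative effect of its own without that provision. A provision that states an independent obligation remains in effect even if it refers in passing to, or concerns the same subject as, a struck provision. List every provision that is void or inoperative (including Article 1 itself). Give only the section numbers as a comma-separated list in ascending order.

Article 1 is struck. Article 2 merely fixes the emergency suspension of Article 1; with Article 1 gone it has nothing to operate on and falls away. Article 7 mentions Article 2 but its own obligation stands independently of Article 2, so Article 7 is not affected. Article 3 mentions Article 1 but its own obligation stands independently of Article 1, so Article 3 is not affected. Under the severability clause in Article 5, the remaining provisions continue in force. Article 3, Article 4, Article 5, Article 6, and Article 7 remain in effect.

1, 2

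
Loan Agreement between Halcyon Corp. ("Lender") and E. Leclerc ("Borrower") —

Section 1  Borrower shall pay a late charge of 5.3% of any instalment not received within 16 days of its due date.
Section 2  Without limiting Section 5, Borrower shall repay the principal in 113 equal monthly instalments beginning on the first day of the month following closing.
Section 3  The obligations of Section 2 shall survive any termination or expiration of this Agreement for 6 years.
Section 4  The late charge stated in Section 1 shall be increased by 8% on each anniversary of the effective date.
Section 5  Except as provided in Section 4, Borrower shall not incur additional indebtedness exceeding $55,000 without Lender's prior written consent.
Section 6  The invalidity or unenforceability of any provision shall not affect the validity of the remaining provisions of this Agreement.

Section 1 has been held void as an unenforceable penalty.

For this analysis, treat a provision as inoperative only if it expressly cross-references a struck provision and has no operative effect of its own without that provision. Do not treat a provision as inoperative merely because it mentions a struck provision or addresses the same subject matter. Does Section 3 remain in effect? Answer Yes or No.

Section 1 is struck. Section 4 does nothing except set the escalation of the late charge by reference to Section 1; with Section 1 gone it has no independent effect and is inoperative. Section 5 mentions Section 4 but its own obligation stands independently of Section 4, so Section 5 is not affected. Under the severability clause in Section 6, the remaining provisions continue in force. That leaves Section 2, Section 3, Section 5, and Section 6 in effect. Section 3 is among the surviving provisions, so the answer is yes.

Yes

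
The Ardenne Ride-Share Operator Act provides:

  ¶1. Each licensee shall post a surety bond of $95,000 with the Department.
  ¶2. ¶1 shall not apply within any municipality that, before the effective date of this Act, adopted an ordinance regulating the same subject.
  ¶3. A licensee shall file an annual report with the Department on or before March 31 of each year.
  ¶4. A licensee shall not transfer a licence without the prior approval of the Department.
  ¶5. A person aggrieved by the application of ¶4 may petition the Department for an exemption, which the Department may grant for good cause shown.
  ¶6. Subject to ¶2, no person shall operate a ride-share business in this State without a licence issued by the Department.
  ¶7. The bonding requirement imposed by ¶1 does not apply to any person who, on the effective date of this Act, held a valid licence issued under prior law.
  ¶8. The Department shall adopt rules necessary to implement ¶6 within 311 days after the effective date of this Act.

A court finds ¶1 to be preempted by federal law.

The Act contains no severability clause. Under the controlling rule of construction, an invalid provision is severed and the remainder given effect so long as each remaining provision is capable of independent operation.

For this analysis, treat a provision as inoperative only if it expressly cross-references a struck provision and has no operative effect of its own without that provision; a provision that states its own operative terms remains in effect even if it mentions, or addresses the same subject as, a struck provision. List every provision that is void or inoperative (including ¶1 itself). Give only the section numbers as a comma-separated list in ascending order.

¶1 is struck. ¶2 merely fixes the local-preemption carve-out from ¶1; with ¶1 gone it has nothing to operate on and falls away. ¶7 operates only by reference to ¶1, so it falls with ¶1. Although ¶6 refers to ¶2, its operative terms do not depend on ¶2, so it remains in effect. Under the stated default rule, only provisions that cannot operate independently fall away; the rest are enforced. ¶3, ¶4, ¶5, ¶6, and ¶8 remain in effect.

1, 2, 7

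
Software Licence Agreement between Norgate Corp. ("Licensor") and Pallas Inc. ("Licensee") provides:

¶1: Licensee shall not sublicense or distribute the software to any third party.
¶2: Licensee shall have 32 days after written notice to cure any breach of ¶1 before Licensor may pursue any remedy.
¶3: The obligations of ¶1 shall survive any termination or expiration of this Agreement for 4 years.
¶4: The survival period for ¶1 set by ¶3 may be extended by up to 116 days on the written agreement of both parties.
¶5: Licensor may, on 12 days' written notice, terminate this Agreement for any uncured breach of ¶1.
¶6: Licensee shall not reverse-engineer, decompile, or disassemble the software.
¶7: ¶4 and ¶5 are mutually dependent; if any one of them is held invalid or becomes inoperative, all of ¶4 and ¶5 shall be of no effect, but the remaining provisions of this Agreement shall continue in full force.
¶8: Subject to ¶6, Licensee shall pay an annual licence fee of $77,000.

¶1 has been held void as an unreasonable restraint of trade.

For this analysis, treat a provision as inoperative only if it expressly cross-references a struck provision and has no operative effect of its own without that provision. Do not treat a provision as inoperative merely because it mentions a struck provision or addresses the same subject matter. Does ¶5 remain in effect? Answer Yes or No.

No

¶1 is struck. The only function of ¶2 is the cure period for breach of ¶1, so it cannot stand once ¶1 is removed. The only function of ¶3 is the survival period for ¶1, so it cannot stand once ¶1 is removed. ¶5 merely fixes the termination right for breach of ¶1; with ¶1 gone it has nothing to operate on and falls away. ¶4 does nothing except set the extension of the survival period for ¶1 by reference to ¶3; with ¶3 gone it has no independent effect and is inoperative. ¶7 declares ¶4 and ¶5 mutually dependent; since one of them has fallen, all of them are of no effect. The remainder continues in force under ¶7. That leaves ¶6, ¶7, and ¶8 in effect. ¶5 is among the inoperative provisions, so the answer is no.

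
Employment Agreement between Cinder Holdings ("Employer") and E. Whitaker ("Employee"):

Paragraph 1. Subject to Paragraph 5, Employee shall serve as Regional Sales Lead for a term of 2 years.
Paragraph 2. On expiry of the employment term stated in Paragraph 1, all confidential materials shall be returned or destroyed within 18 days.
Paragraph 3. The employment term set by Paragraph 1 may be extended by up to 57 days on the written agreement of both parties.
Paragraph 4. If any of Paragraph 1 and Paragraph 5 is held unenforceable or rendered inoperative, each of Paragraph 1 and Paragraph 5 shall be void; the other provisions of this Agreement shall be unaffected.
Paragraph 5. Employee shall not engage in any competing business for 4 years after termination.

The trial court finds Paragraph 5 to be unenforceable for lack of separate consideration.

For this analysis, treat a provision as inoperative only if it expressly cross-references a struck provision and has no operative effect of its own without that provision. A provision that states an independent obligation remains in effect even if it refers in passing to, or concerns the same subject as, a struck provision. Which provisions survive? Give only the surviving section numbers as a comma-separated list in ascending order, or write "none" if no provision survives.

4

Paragraph 5 is struck. No other provision's operative terms depend on Paragraph 5. Paragraph 4 declares Paragraph 1 and Paragraph 5 mutually dependent; since one of them has fallen, all of them are of no effect. That brings down Paragraph 1 as well. Paragraph 2 and Paragraph 3 in turn depend solely on a provision now struck and likewise fall. The remainder continues in force under Paragraph 4. Only Paragraph 4 remains in effect.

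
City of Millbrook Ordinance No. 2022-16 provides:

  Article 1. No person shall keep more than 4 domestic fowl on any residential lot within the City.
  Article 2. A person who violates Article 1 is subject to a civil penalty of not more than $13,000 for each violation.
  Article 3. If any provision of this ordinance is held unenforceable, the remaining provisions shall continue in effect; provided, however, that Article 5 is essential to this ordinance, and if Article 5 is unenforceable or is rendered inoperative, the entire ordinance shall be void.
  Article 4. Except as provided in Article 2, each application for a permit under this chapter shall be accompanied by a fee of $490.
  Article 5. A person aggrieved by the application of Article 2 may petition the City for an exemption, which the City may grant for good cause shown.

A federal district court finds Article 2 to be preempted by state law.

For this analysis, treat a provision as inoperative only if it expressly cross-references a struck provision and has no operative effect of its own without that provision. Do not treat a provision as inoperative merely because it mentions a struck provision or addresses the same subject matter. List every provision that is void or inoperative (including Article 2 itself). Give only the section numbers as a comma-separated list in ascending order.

1, 2, 3, 4, 5

Article 2 is struck. Article 5 merely fixes the exemption procedure for Article 2; with Article 2 gone it has nothing to operate on and falls away. Article 3 makes Article 5 an essential term, and Article 5 has been rendered inoperative by the cascade; under Article 3, the entire ordinance is therefore void. No provision of the ordinance survives.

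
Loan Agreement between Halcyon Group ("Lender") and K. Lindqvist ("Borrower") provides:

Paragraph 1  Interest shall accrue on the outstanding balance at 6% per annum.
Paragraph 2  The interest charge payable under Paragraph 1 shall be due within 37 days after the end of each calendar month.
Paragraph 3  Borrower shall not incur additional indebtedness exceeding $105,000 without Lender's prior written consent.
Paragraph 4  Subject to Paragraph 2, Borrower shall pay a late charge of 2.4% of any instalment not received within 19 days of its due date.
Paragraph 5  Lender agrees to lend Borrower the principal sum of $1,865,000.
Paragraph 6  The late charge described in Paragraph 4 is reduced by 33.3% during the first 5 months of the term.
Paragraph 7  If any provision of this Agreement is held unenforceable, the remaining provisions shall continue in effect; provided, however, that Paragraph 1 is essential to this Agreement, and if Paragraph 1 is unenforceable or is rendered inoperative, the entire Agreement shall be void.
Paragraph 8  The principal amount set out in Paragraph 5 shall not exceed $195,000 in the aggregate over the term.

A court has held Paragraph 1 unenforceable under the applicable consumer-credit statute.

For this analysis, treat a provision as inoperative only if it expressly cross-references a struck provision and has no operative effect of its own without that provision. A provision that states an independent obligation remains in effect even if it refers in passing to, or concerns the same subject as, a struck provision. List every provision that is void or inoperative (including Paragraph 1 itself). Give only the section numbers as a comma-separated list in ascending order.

1, 2, 3, 4, 5, 6, 7, 8

Paragraph 1 is struck. Paragraph 2 operates only by reference to Paragraph 1, so it falls with Paragraph 1. Paragraph 7 makes Paragraph 1 an essential term, and Paragraph 1 is the provision held invalid; under Paragraph 7, the entire Agreement is therefore void. No provision of the Agreement survives.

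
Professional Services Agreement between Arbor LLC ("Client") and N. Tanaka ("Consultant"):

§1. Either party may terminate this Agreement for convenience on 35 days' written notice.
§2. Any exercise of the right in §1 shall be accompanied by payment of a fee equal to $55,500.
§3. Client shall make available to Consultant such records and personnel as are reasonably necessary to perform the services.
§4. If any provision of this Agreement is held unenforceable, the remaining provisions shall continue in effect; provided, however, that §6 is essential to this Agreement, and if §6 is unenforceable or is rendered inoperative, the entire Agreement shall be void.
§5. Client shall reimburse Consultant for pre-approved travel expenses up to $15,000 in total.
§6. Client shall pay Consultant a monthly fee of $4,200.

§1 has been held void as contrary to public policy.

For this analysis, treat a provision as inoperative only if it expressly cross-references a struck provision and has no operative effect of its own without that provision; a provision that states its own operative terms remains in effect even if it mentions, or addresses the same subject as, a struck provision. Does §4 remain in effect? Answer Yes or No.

§1 is struck. §2 has no operative effect of its own apart from §1 and is therefore inoperative. §4 makes §6 an essential term, but §6 is unaffected, so the severability proviso in §4 preserves the remaining provisions. §3, §4, §5, and §6 remain in effect. §4 is among the surviving provisions, so the answer is yes.

Yes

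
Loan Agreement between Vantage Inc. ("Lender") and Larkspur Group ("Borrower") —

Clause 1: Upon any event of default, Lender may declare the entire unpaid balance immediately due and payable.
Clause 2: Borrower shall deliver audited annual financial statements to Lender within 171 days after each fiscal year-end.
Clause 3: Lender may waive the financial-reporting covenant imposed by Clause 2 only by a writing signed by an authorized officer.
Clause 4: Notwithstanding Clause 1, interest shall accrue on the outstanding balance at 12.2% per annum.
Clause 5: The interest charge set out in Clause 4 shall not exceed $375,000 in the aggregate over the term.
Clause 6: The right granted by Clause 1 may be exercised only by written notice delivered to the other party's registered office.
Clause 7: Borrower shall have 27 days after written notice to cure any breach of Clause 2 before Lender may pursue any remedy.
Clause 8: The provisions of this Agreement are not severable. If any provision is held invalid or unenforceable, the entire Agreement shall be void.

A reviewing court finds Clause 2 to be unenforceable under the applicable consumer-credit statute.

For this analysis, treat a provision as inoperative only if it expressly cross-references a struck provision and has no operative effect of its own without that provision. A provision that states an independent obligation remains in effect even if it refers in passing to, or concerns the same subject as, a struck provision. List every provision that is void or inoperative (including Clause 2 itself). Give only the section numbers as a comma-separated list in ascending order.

1, 2, 3, 4, 5, 6, 7, 8

Clause 2 is struck. Clause 3 has no operative effect of its own apart from Clause 2 and is therefore inoperative. Clause 7 merely fixes the cure period for breach of Clause 2; with Clause 2 gone it has nothing to operate on and falls away. Clause 8 provides that the Agreement is not severable, so the invalidity of any one provision voids the entire Agreement. No provision of the Agreement survives.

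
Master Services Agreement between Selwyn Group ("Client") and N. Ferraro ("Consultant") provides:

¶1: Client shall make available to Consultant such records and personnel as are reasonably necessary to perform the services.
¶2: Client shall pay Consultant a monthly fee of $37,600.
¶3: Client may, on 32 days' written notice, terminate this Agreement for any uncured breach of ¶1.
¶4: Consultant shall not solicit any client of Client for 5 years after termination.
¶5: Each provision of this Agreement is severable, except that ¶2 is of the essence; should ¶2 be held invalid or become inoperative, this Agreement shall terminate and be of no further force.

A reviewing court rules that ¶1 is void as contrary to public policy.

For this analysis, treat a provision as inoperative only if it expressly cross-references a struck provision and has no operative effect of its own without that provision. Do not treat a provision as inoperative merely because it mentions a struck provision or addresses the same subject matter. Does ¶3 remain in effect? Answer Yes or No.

No

¶1 is struck. The only function of ¶3 is the termination right for breach of ¶1, so it cannot stand once ¶1 is removed. ¶5 makes ¶2 an essential term, but ¶2 is unaffected, so the severability proviso in ¶5 preserves the remaining provisions. ¶2, ¶4, and ¶5 remain in effect. ¶3 is among the inoperative provisions, so the answer is no.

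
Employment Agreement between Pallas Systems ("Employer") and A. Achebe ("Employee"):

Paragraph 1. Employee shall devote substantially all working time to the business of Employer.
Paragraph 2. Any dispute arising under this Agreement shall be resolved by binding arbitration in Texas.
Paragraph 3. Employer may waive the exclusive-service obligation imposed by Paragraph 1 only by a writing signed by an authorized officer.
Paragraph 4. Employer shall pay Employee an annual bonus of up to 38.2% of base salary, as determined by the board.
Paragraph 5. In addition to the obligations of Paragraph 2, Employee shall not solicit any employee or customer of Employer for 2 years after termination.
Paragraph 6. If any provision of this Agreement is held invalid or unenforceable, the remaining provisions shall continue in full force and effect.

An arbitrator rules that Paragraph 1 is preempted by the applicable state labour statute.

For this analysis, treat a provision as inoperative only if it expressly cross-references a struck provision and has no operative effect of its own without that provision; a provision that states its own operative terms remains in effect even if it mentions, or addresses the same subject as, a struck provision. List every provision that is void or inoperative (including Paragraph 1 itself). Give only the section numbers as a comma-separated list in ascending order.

1, 3

Paragraph 1 is struck. The only function of Paragraph 3 is the waiver condition for Paragraph 1, so it cannot stand once Paragraph 1 is removed. Under the severability clause in Paragraph 6, the remaining provisions continue in force. The provisions still in force are Paragraph 2, Paragraph 4, Paragraph 5, and Paragraph 6.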